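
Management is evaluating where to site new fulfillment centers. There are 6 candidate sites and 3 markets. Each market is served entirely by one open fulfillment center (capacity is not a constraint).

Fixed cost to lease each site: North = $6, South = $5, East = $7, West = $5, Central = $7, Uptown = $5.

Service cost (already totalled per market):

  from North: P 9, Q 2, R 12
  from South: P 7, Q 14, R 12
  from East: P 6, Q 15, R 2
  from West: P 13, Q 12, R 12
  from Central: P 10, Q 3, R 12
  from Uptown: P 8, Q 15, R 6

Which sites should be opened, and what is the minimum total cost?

For any fixed open set, each market goes to its cheapest open site; total = fixed + service.
{North, East}: P→East 6, Q→North 2, R→East 2. Service 10; fixed 13; total 23.
{East, Central}: P→East 6, Q→Central 3, R→East 2. Service 11; fixed 14; total 25.
{North, Uptown}: service 16 + fixed 11 = 27
{North, South, East, West, Central, Uptown}: P→East 6, Q→North 2, R→East 2. Service 10; fixed 35; total 45.
No other subset beats 23.

Open North and East; minimum total cost 23.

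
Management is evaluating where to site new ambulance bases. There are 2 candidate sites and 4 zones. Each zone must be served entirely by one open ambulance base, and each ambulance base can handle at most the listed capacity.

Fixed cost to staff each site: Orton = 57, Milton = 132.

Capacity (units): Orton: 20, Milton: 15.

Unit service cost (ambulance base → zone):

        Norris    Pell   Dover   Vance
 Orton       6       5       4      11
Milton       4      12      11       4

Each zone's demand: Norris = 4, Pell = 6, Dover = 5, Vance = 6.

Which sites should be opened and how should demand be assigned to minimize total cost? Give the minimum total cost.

Open {Orton, Milton}: Norris→Milton 4·4=16, Pell→Orton 5·6=30, Dover→Orton 4·5=20, Vance→Milton 4·6=24.
Loads: Orton carries 11/20, Milton carries 10/15. Service 90; fixed 189; total 279.
Next best feasible plan costs 287.

Minimum total cost: 279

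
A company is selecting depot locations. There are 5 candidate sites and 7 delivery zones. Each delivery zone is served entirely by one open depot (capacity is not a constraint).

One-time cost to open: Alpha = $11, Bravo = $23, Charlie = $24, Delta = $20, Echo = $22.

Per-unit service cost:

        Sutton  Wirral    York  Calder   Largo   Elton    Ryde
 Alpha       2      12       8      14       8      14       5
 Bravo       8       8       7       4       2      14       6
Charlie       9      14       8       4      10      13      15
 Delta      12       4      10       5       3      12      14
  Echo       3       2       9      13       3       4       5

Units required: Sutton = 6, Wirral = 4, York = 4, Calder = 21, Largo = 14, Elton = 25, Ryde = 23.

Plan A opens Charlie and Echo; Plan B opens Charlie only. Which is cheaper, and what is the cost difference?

Plan A: {Charlie, Echo}: Sutton→Echo 3·6=18, Wirral→Echo 2·4=8, York→Charlie 8·4=32, Calder→Charlie 4·21=84, Largo→Echo 3·14=42, Elton→Echo 4·25=100, Ryde→Echo 5·23=115. Service 399; fixed 46; total 445.
Plan B: {Charlie}: Sutton→Charlie 9·6=54, Wirral→Charlie 14·4=56, York→Charlie 8·4=32, Calder→Charlie 4·21=84, Largo→Charlie 10·14=140, Elton→Charlie 13·25=325, Ryde→Charlie 15·23=345. Service 1036; fixed 24; total 1060.
Difference: |445 − 1060| = 615.

Plan A is cheaper by 615.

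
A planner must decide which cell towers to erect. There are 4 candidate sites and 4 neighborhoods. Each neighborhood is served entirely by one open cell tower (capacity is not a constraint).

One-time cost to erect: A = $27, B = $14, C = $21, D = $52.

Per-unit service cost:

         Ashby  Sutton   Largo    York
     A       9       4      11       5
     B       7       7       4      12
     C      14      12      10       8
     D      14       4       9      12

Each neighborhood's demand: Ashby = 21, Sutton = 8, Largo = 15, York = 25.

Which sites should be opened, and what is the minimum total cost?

Open A and B; minimum total cost 405.

For any fixed open set, each neighborhood goes to its cheapest open site; total = fixed + service.
{A, B}: Ashby→B 7·21=147, Sutton→A 4·8=32, Largo→B 4·15=60, York→A 5·25=125. Service 364; fixed 41; total 405.
{A, B, C}: service 364 + fixed 62 = 426
{A, B, D}: service 364 + fixed 93 = 457
{A, B, C, D}: service 364 + fixed 114 = 478
No other subset beats 405.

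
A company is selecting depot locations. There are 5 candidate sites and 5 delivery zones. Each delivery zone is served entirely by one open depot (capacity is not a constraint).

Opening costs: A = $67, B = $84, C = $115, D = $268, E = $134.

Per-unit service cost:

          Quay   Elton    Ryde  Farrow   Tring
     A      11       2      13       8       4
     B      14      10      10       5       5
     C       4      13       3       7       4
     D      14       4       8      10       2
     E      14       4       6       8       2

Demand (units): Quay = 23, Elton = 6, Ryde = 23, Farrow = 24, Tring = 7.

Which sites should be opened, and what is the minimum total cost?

Open C only; minimum total cost 550.

For any fixed open set, each delivery zone goes to its cheapest open site; total = fixed + service.
{C}: Quay→C 4·23=92, Elton→C 13·6=78, Ryde→C 3·23=69, Farrow→C 7·24=168, Tring→C 4·7=28. Service 435; fixed 115; total 550.
{A, C}: Quay→C 4·23=92, Elton→A 2·6=12, Ryde→C 3·23=69, Farrow→C 7·24=168, Tring→A 4·7=28. Service 369; fixed 182; total 551.
{B, C}: service 369 + fixed 199 = 568
{A, B, C, D, E}: service 307 + fixed 668 = 975
No other subset beats 550.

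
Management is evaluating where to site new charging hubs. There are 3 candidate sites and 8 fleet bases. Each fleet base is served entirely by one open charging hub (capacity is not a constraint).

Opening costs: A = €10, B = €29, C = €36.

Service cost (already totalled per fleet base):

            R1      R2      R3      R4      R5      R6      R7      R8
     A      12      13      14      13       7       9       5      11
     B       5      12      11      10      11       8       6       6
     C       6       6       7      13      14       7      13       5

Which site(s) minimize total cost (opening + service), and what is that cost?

For any fixed open set, each fleet base goes to its cheapest open site; total = fixed + service.
{A}: R1→A 12, R2→A 13, R3→A 14, R4→A 13, R5→A 7, R6→A 9, R7→A 5, R8→A 11. Service 84; fixed 10; total 94.
{B}: service 69 + fixed 29 = 98
{A, C}: R1→C 6, R2→C 6, R3→C 7, R4→A 13, R5→A 7, R6→C 7, R7→A 5, R8→C 5. Service 56; fixed 46; total 102.
{A, B, C}: service 52 + fixed 75 = 127
No other subset beats 94.

Open A only; minimum total cost 94.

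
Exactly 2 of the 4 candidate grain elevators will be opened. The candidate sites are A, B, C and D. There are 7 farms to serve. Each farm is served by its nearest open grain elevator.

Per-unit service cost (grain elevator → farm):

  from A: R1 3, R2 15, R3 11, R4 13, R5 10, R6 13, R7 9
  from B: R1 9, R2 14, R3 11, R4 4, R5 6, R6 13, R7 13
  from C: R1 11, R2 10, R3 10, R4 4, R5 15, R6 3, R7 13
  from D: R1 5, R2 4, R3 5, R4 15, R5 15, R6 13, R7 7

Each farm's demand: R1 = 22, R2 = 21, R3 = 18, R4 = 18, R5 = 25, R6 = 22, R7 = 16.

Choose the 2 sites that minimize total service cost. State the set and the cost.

With exactly 2 open, each farm uses its cheapest among the chosen.
{B, D}: R1→D 5·22=110, R2→D 4·21=84, R3→D 5·18=90, R4→B 4·18=72, R5→B 6·25=150, R6→B 13·22=286, R7→D 7·16=112. Service cost 904.
{C, D}: service cost 909
{A, C}: service cost 988
Among all 6 size-2 choices, {B, D} is lowest.

Choose B and D; total service cost 904.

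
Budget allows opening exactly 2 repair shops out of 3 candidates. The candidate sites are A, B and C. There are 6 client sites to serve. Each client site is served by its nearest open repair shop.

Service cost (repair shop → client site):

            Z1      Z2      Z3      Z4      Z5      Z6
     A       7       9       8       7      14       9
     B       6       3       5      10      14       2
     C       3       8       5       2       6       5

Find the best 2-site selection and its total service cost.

Choose B and C; total service cost 21.

With exactly 2 open, each client site uses its cheapest among the chosen.
{B, C}: Z1→C 3, Z2→B 3, Z3→B 5, Z4→C 2, Z5→C 6, Z6→B 2. Service cost 21.
{A, C}: service cost 29
{A, B}: service cost 37
Among all 3 size-2 choices, {B, C} is lowest.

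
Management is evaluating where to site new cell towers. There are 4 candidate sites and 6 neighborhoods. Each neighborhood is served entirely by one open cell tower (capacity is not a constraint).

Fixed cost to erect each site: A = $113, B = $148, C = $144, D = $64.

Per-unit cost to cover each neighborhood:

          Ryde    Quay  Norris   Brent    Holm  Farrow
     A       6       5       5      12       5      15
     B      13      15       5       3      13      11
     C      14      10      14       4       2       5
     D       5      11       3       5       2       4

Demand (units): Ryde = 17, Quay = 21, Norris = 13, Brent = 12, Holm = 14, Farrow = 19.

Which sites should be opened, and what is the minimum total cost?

Open A and D; minimum total cost 570.

For any fixed open set, each neighborhood goes to its cheapest open site; total = fixed + service.
{A, D}: Ryde→D 5·17=85, Quay→A 5·21=105, Norris→D 3·13=39, Brent→D 5·12=60, Holm→D 2·14=28, Farrow→D 4·19=76. Service 393; fixed 177; total 570.
{D}: service 519 + fixed 64 = 583
{A, B, D}: service 369 + fixed 325 = 694
{A, B, C, D}: Ryde→D 5·17=85, Quay→A 5·21=105, Norris→D 3·13=39, Brent→B 3·12=36, Holm→C 2·14=28, Farrow→D 4·19=76. Service 369; fixed 469; total 838.
No other subset beats 570.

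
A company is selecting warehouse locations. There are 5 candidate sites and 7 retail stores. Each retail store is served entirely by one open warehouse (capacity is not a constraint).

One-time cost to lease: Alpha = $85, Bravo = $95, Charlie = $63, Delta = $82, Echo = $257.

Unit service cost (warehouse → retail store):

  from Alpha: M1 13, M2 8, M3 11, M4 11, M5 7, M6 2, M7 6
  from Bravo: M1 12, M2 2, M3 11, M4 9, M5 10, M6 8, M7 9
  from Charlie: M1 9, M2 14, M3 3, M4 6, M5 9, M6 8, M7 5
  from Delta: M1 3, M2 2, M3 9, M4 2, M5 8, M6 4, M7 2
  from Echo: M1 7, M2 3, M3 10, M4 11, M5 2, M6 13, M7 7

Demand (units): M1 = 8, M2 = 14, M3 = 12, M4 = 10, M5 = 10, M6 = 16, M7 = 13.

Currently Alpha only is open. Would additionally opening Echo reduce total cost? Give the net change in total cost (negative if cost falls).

No — net change +77 (cost rises by 77).

Current service cost with {Alpha}: 638.
Adding Echo: each retail store re-picks its cheapest; new service cost 458, saving 180.
Extra fixed cost: 257. Net change = 257 − 180 = 77.
(Totals: 723 → 800.)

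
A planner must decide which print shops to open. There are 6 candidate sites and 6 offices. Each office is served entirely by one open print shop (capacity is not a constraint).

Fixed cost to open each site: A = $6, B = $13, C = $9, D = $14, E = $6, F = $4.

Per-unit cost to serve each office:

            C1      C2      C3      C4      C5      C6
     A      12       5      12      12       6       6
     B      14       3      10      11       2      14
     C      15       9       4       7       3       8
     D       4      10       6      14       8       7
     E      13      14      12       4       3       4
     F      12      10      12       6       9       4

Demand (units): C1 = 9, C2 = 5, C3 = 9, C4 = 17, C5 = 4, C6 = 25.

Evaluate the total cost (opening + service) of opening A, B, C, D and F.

Total cost: 343

Each office is assigned to its cheapest site among the open ones.
{A, B, C, D, F}: C1→D 4·9=36, C2→B 3·5=15, C3→C 4·9=36, C4→F 6·17=102, C5→B 2·4=8, C6→F 4·25=100. Service 297; fixed 46; total 343.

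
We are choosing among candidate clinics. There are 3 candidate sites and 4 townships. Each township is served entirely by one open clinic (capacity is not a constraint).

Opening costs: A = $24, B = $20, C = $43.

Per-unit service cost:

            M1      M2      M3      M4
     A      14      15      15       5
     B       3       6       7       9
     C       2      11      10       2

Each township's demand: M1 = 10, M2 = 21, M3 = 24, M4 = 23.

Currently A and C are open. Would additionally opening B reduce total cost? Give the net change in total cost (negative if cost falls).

Current service cost with {A, C}: 537.
Adding B: each township re-picks its cheapest; new service cost 360, saving 177.
Extra fixed cost: 20. Net change = 20 − 177 = -157.
(Totals: 604 → 447.)

Yes — net change −157 (cost falls by 157).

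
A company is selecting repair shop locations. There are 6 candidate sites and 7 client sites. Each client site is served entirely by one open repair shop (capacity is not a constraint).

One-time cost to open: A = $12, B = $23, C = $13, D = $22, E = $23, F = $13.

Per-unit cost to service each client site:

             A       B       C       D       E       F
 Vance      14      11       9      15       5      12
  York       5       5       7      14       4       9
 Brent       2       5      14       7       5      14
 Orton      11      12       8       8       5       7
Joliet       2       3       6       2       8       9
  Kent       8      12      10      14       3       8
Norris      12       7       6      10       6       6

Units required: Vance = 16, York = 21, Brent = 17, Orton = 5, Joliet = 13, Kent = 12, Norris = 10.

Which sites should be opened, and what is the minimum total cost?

For any fixed open set, each client site goes to its cheapest open site; total = fixed + service.
{A, E}: Vance→E 5·16=80, York→E 4·21=84, Brent→A 2·17=34, Orton→E 5·5=25, Joliet→A 2·13=26, Kent→E 3·12=36, Norris→E 6·10=60. Service 345; fixed 35; total 380.
{A, C, E}: service 345 + fixed 48 = 393
{A, E, F}: Vance→E 5·16=80, York→E 4·21=84, Brent→A 2·17=34, Orton→E 5·5=25, Joliet→A 2·13=26, Kent→E 3·12=36, Norris→E 6·10=60. Service 345; fixed 48; total 393.
{A, B, C, D, E, F}: Vance→E 5·16=80, York→E 4·21=84, Brent→A 2·17=34, Orton→E 5·5=25, Joliet→A 2·13=26, Kent→E 3·12=36, Norris→C 6·10=60. Service 345; fixed 106; total 451.
No other subset beats 380.

Open A and E; minimum total cost 380.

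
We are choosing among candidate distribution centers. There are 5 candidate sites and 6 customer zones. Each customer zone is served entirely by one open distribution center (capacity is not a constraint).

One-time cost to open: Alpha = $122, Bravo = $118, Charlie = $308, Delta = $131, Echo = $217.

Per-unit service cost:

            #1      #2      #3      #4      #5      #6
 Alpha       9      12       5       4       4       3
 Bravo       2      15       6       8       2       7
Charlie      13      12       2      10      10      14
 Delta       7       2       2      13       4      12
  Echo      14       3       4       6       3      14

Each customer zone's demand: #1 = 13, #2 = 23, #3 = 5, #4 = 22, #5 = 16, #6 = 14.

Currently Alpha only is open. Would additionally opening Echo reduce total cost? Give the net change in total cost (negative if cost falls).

Current service cost with {Alpha}: 612.
Adding Echo: each customer zone re-picks its cheapest; new service cost 384, saving 228.
Extra fixed cost: 217. Net change = 217 − 228 = -11.
(Totals: 734 → 723.)

Yes — net change −11 (cost falls by 11).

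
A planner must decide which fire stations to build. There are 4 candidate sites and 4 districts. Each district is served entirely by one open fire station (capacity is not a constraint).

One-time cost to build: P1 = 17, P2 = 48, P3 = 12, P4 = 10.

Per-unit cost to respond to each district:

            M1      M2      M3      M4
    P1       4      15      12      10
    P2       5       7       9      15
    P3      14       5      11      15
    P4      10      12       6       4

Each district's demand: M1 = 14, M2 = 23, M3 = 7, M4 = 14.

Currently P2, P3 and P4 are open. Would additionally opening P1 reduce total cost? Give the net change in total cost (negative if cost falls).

Current service cost with {P2, P3, P4}: 283.
Adding P1: each district re-picks its cheapest; new service cost 269, saving 14.
Extra fixed cost: 17. Net change = 17 − 14 = 3.
(Totals: 353 → 356.)

No — net change +3 (cost rises by 3).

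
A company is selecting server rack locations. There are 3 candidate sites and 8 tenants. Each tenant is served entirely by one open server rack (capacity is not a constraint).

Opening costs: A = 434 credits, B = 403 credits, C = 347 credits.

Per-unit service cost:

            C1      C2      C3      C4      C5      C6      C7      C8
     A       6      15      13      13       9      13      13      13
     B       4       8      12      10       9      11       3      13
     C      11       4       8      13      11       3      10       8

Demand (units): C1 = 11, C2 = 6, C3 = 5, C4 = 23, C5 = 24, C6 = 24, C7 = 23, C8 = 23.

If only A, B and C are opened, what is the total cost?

Each tenant is assigned to its cheapest site among the open ones.
{A, B, C}: C1→B 4·11=44, C2→C 4·6=24, C3→C 8·5=40, C4→B 10·23=230, C5→A 9·24=216, C6→C 3·24=72, C7→B 3·23=69, C8→C 8·23=184. Service 879; fixed 1184; total 2063.

Total cost: 2063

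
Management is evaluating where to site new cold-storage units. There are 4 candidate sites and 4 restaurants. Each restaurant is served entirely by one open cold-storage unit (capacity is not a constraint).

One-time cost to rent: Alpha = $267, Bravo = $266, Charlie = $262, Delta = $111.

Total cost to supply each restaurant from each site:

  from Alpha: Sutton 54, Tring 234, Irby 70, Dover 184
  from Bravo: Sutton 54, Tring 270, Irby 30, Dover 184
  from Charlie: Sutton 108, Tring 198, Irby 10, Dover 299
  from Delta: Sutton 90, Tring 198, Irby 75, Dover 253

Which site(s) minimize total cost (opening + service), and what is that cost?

Open Delta only; minimum total cost 727.

For any fixed open set, each restaurant goes to its cheapest open site; total = fixed + service.
{Delta}: Sutton→Delta 90, Tring→Delta 198, Irby→Delta 75, Dover→Delta 253. Service 616; fixed 111; total 727.
{Bravo}: service 538 + fixed 266 = 804
{Alpha}: service 542 + fixed 267 = 809
{Alpha, Bravo, Charlie, Delta}: service 446 + fixed 906 = 1352
No other subset beats 727.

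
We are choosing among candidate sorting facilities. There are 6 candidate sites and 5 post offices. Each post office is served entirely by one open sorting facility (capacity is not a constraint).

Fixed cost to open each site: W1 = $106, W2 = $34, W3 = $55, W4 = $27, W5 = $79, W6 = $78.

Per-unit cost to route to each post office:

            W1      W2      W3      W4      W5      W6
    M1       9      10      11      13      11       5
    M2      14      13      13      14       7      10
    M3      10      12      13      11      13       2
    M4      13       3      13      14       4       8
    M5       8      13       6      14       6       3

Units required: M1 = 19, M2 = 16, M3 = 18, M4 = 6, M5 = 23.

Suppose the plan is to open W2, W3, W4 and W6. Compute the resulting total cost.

Each post office is assigned to its cheapest site among the open ones.
{W2, W3, W4, W6}: M1→W6 5·19=95, M2→W6 10·16=160, M3→W6 2·18=36, M4→W2 3·6=18, M5→W6 3·23=69. Service 378; fixed 194; total 572.

Total cost: 572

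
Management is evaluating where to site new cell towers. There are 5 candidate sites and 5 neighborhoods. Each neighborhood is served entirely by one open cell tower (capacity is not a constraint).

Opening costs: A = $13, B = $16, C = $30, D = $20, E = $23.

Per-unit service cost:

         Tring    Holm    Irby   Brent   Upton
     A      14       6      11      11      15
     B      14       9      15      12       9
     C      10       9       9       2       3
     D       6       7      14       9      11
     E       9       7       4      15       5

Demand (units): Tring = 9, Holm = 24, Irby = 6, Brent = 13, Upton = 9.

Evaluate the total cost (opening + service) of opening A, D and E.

Total cost: 440

Each neighborhood is assigned to its cheapest site among the open ones.
{A, D, E}: Tring→D 6·9=54, Holm→A 6·24=144, Irby→E 4·6=24, Brent→D 9·13=117, Upton→E 5·9=45. Service 384; fixed 56; total 440.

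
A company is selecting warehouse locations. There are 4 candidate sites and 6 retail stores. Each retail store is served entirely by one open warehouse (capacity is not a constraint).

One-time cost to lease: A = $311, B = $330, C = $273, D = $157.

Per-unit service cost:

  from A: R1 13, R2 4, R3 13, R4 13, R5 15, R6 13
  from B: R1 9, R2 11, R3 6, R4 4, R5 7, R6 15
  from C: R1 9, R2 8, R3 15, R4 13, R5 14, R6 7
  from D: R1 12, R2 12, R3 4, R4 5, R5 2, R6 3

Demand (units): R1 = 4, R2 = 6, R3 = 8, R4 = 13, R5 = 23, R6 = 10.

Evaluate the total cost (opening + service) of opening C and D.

Each retail store is assigned to its cheapest site among the open ones.
{C, D}: R1→C 9·4=36, R2→C 8·6=48, R3→D 4·8=32, R4→D 5·13=65, R5→D 2·23=46, R6→D 3·10=30. Service 257; fixed 430; total 687.

Total cost: 687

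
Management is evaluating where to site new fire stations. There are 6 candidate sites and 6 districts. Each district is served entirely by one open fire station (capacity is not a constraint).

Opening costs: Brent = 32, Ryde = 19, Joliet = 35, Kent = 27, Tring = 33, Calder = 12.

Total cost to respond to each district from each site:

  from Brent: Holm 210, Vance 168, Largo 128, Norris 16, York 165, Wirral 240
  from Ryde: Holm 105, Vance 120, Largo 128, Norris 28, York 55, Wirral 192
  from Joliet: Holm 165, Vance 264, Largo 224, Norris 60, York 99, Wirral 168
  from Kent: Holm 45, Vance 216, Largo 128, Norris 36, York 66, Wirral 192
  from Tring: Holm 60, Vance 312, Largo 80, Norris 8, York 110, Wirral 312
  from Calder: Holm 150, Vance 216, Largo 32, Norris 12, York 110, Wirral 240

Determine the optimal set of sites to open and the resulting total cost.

Open Ryde, Kent and Calder; minimum total cost 514.

For any fixed open set, each district goes to its cheapest open site; total = fixed + service.
{Ryde, Kent, Calder}: Holm→Kent 45, Vance→Ryde 120, Largo→Calder 32, Norris→Calder 12, York→Ryde 55, Wirral→Ryde 192. Service 456; fixed 58; total 514.
{Ryde, Joliet, Kent, Calder}: Holm→Kent 45, Vance→Ryde 120, Largo→Calder 32, Norris→Calder 12, York→Ryde 55, Wirral→Joliet 168. Service 432; fixed 93; total 525.
{Ryde, Tring, Calder}: Holm→Tring 60, Vance→Ryde 120, Largo→Calder 32, Norris→Tring 8, York→Ryde 55, Wirral→Ryde 192. Service 467; fixed 64; total 531.
{Brent, Ryde, Joliet, Kent, Tring, Calder}: service 428 + fixed 158 = 586
No other subset beats 514.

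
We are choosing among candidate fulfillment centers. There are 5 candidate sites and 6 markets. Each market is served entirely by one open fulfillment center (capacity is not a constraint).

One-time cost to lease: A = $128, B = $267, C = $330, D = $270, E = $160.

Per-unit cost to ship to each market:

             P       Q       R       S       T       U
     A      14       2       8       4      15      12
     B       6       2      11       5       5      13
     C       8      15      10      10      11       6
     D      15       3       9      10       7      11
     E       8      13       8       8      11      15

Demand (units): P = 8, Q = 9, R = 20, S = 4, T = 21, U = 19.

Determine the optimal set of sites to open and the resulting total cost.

For any fixed open set, each market goes to its cheapest open site; total = fixed + service.
{B}: P→B 6·8=48, Q→B 2·9=18, R→B 11·20=220, S→B 5·4=20, T→B 5·21=105, U→B 13·19=247. Service 658; fixed 267; total 925.
{A, B}: P→B 6·8=48, Q→A 2·9=18, R→A 8·20=160, S→A 4·4=16, T→B 5·21=105, U→A 12·19=228. Service 575; fixed 395; total 970.
{A}: P→A 14·8=112, Q→A 2·9=18, R→A 8·20=160, S→A 4·4=16, T→A 15·21=315, U→A 12·19=228. Service 849; fixed 128; total 977.
{A, B, C, D, E}: P→B 6·8=48, Q→A 2·9=18, R→A 8·20=160, S→A 4·4=16, T→B 5·21=105, U→C 6·19=114. Service 461; fixed 1155; total 1616.
No other subset beats 925.

Open B only; minimum total cost 925.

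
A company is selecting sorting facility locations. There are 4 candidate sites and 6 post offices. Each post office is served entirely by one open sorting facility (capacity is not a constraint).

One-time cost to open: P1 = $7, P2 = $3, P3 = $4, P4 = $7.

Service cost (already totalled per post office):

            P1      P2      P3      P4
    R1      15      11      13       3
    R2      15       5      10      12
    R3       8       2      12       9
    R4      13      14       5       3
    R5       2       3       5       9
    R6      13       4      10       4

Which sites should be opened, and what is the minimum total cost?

For any fixed open set, each post office goes to its cheapest open site; total = fixed + service.
{P2, P4}: R1→P4 3, R2→P2 5, R3→P2 2, R4→P4 3, R5→P2 3, R6→P2 4. Service 20; fixed 10; total 30.
{P2, P3, P4}: service 20 + fixed 14 = 34
{P1, P2, P4}: service 19 + fixed 17 = 36
{P1, P2, P3, P4}: service 19 + fixed 21 = 40
No other subset beats 30.

Open P2 and P4; minimum total cost 30.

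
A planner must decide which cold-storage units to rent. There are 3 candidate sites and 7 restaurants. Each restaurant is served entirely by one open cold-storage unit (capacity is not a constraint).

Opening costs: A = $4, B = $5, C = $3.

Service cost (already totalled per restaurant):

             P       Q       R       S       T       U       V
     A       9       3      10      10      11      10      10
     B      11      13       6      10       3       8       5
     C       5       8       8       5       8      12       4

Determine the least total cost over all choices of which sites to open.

For any fixed open set, each restaurant goes to its cheapest open site; total = fixed + service.
{A, B, C}: P→C 5, Q→A 3, R→B 6, S→C 5, T→B 3, U→B 8, V→C 4. Service 34; fixed 12; total 46.
{B, C}: service 39 + fixed 8 = 47
{A, C}: service 43 + fixed 7 = 50
{C}: service 50 + fixed 3 = 53
No other subset beats 46.

Minimum total cost: 46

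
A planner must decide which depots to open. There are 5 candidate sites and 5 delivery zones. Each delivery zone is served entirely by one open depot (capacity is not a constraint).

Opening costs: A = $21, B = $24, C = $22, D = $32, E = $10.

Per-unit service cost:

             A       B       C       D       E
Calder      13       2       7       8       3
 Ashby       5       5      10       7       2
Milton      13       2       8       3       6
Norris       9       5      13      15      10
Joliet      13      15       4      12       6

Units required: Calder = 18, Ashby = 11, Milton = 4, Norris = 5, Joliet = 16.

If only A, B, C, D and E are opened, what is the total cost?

Total cost: 264

Each delivery zone is assigned to its cheapest site among the open ones.
{A, B, C, D, E}: Calder→B 2·18=36, Ashby→E 2·11=22, Milton→B 2·4=8, Norris→B 5·5=25, Joliet→C 4·16=64. Service 155; fixed 109; total 264.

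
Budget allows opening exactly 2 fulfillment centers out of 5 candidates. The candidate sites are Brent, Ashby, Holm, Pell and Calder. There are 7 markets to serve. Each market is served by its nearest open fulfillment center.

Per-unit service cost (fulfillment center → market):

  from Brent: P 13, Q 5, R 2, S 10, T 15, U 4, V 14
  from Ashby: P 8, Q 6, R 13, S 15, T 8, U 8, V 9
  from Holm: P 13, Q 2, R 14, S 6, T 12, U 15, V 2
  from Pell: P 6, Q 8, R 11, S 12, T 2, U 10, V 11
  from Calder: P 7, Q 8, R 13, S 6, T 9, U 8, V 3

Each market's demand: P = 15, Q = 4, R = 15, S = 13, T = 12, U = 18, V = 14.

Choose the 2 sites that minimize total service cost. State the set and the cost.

With exactly 2 open, each market uses its cheapest among the chosen.
{Brent, Calder}: P→Calder 7·15=105, Q→Brent 5·4=20, R→Brent 2·15=30, S→Calder 6·13=78, T→Calder 9·12=108, U→Brent 4·18=72, V→Calder 3·14=42. Service cost 455.
{Brent, Pell}: service cost 520
{Brent, Holm}: service cost 555
Among all 10 size-2 choices, {Brent, Calder} is lowest.

Choose Brent and Calder; total service cost 455.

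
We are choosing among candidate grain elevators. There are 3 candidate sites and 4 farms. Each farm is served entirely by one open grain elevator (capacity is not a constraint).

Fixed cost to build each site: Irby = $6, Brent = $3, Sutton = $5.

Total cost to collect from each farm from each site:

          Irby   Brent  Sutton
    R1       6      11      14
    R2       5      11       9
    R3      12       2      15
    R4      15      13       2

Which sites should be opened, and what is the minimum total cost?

For any fixed open set, each farm goes to its cheapest open site; total = fixed + service.
{Irby, Brent, Sutton}: R1→Irby 6, R2→Irby 5, R3→Brent 2, R4→Sutton 2. Service 15; fixed 14; total 29.
{Brent, Sutton}: service 24 + fixed 8 = 32
{Irby, Brent}: service 26 + fixed 9 = 35
{Brent}: service 37 + fixed 3 = 40
(All 7 nonempty subsets were checked; Irby, Brent and Sutton is lowest.)

Open Irby, Brent and Sutton; minimum total cost 29.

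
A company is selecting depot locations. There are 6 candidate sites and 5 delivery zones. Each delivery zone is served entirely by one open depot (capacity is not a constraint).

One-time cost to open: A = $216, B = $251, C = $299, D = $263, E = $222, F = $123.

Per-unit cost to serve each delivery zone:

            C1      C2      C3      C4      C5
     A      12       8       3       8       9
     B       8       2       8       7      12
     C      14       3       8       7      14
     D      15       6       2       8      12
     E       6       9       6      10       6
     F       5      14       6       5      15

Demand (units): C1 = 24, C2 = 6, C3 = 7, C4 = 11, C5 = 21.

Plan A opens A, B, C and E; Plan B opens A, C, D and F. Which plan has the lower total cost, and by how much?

Plan B is cheaper by 71.

Plan A: {A, B, C, E}: C1→E 6·24=144, C2→B 2·6=12, C3→A 3·7=21, C4→B 7·11=77, C5→E 6·21=126. Service 380; fixed 988; total 1368.
Plan B: {A, C, D, F}: C1→F 5·24=120, C2→C 3·6=18, C3→D 2·7=14, C4→F 5·11=55, C5→A 9·21=189. Service 396; fixed 901; total 1297.
Difference: |1368 − 1297| = 71.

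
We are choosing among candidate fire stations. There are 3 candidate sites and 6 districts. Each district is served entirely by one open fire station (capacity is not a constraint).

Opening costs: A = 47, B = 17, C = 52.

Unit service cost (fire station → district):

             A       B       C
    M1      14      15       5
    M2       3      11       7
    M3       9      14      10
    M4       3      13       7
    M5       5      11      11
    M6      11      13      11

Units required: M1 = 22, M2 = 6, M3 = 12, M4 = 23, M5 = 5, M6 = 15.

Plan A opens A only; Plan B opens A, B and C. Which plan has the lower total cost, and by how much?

Plan A: {A}: M1→A 14·22=308, M2→A 3·6=18, M3→A 9·12=108, M4→A 3·23=69, M5→A 5·5=25, M6→A 11·15=165. Service 693; fixed 47; total 740.
Plan B: {A, B, C}: M1→C 5·22=110, M2→A 3·6=18, M3→A 9·12=108, M4→A 3·23=69, M5→A 5·5=25, M6→A 11·15=165. Service 495; fixed 116; total 611.
Difference: |740 − 611| = 129.

Plan B is cheaper by 129.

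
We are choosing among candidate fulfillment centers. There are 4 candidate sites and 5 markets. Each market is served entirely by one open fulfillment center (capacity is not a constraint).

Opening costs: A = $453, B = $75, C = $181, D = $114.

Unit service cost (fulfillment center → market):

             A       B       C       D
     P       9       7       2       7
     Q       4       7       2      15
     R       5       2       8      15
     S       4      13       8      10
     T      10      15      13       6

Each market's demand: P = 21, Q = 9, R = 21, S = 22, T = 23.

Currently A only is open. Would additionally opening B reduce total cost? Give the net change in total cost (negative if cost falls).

Current service cost with {A}: 648.
Adding B: each market re-picks its cheapest; new service cost 543, saving 105.
Extra fixed cost: 75. Net change = 75 − 105 = -30.
(Totals: 1101 → 1071.)

Yes — net change −30 (cost falls by 30).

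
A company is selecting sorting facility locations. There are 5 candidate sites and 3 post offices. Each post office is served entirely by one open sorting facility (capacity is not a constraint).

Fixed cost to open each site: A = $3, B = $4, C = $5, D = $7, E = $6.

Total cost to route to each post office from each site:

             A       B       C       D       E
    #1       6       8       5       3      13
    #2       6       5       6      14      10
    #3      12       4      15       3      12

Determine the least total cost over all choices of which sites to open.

Minimum total cost: 21

For any fixed open set, each post office goes to its cheapest open site; total = fixed + service.
{B}: #1→B 8, #2→B 5, #3→B 4. Service 17; fixed 4; total 21.
{A, B}: #1→A 6, #2→B 5, #3→B 4. Service 15; fixed 7; total 22.
{A, D}: service 12 + fixed 10 = 22
{A, B, C, D, E}: service 11 + fixed 25 = 36
No other subset beats 21.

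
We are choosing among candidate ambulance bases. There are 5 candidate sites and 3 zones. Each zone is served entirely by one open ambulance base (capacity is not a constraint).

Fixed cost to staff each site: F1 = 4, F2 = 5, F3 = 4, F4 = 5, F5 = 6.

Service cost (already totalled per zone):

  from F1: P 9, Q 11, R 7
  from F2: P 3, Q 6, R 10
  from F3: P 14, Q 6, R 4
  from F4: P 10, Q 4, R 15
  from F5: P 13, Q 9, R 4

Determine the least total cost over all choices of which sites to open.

For any fixed open set, each zone goes to its cheapest open site; total = fixed + service.
{F2, F3}: P→F2 3, Q→F2 6, R→F3 4. Service 13; fixed 9; total 22.
{F2}: service 19 + fixed 5 = 24
{F2, F5}: service 13 + fixed 11 = 24
{F1, F2, F3, F4, F5}: P→F2 3, Q→F4 4, R→F3 4. Service 11; fixed 24; total 35.
No other subset beats 22.

Minimum total cost: 22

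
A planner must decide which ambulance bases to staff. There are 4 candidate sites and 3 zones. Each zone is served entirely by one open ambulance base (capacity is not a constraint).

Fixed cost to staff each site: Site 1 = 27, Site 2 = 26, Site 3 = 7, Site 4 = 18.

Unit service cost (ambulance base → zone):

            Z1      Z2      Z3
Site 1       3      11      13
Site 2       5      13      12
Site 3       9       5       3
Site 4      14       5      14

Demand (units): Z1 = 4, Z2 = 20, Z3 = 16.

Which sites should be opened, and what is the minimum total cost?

For any fixed open set, each zone goes to its cheapest open site; total = fixed + service.
{Site 3}: Z1→Site 3 9·4=36, Z2→Site 3 5·20=100, Z3→Site 3 3·16=48. Service 184; fixed 7; total 191.
{Site 1, Site 3}: service 160 + fixed 34 = 194
{Site 2, Site 3}: service 168 + fixed 33 = 201
{Site 1, Site 2, Site 3, Site 4}: Z1→Site 1 3·4=12, Z2→Site 3 5·20=100, Z3→Site 3 3·16=48. Service 160; fixed 78; total 238.
(All 15 nonempty subsets were checked; Site 3 only is lowest.)

Open Site 3 only; minimum total cost 191.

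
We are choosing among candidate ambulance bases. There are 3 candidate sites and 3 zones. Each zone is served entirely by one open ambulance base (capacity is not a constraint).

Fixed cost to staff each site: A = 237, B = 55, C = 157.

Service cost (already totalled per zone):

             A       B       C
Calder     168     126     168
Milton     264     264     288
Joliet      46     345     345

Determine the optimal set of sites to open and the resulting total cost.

Open A only; minimum total cost 715.

For any fixed open set, each zone goes to its cheapest open site; total = fixed + service.
{A}: Calder→A 168, Milton→A 264, Joliet→A 46. Service 478; fixed 237; total 715.
{A, B}: Calder→B 126, Milton→A 264, Joliet→A 46. Service 436; fixed 292; total 728.
{B}: service 735 + fixed 55 = 790
{A, B, C}: service 436 + fixed 449 = 885
No other subset beats 715.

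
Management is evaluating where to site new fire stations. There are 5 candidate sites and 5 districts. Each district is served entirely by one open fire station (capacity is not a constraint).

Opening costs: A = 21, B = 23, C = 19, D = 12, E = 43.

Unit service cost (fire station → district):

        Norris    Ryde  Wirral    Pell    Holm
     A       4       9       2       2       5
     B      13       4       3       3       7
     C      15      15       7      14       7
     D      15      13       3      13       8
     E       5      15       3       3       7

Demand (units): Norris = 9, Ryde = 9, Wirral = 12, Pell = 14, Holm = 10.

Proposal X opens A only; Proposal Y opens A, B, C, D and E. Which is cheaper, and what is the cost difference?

Proposal X is cheaper by 52.

Proposal X: {A}: Norris→A 4·9=36, Ryde→A 9·9=81, Wirral→A 2·12=24, Pell→A 2·14=28, Holm→A 5·10=50. Service 219; fixed 21; total 240.
Proposal Y: {A, B, C, D, E}: Norris→A 4·9=36, Ryde→B 4·9=36, Wirral→A 2·12=24, Pell→A 2·14=28, Holm→A 5·10=50. Service 174; fixed 118; total 292.
Difference: |240 − 292| = 52.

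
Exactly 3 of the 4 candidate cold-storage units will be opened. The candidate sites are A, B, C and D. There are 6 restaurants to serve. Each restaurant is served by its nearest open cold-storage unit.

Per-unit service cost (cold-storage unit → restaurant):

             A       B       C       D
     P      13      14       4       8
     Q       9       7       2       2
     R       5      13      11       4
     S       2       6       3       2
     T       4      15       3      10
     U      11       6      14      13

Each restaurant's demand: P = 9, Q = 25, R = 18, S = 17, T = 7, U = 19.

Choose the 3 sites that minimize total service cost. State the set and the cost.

Choose B, C and D; total service cost 327.

With exactly 3 open, each restaurant uses its cheapest among the chosen.
{B, C, D}: P→C 4·9=36, Q→C 2·25=50, R→D 4·18=72, S→D 2·17=34, T→C 3·7=21, U→B 6·19=114. Service cost 327.
{A, B, C}: service cost 345
{A, B, D}: service cost 370
Among all 4 size-3 choices, {B, C, D} is lowest.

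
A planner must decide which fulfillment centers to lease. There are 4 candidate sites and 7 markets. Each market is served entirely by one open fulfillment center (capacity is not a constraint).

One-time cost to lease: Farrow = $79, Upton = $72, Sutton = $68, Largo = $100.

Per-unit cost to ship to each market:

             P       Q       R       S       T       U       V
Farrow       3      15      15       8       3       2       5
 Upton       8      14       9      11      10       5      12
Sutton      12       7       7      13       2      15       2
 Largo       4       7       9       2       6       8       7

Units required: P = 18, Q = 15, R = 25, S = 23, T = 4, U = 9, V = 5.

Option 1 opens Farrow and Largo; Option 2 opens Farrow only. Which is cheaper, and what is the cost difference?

Option 1: {Farrow, Largo}: P→Farrow 3·18=54, Q→Largo 7·15=105, R→Largo 9·25=225, S→Largo 2·23=46, T→Farrow 3·4=12, U→Farrow 2·9=18, V→Farrow 5·5=25. Service 485; fixed 179; total 664.
Option 2: {Farrow}: P→Farrow 3·18=54, Q→Farrow 15·15=225, R→Farrow 15·25=375, S→Farrow 8·23=184, T→Farrow 3·4=12, U→Farrow 2·9=18, V→Farrow 5·5=25. Service 893; fixed 79; total 972.
Difference: |664 − 972| = 308.

Option 1 is cheaper by 308.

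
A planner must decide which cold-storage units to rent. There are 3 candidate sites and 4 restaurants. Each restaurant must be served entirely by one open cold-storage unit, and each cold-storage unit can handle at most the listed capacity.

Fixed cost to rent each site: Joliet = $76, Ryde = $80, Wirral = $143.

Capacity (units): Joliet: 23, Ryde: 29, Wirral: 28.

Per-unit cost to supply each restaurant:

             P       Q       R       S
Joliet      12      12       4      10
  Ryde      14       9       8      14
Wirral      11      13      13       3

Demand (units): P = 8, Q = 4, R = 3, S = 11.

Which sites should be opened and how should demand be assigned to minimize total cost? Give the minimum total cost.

Open {Wirral}: P→Wirral 11·8=88, Q→Wirral 13·4=52, R→Wirral 13·3=39, S→Wirral 3·11=33.
Loads: Wirral carries 26/28. Service 212; fixed 143; total 355.
Next best feasible plan costs 400.

Minimum total cost: 355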